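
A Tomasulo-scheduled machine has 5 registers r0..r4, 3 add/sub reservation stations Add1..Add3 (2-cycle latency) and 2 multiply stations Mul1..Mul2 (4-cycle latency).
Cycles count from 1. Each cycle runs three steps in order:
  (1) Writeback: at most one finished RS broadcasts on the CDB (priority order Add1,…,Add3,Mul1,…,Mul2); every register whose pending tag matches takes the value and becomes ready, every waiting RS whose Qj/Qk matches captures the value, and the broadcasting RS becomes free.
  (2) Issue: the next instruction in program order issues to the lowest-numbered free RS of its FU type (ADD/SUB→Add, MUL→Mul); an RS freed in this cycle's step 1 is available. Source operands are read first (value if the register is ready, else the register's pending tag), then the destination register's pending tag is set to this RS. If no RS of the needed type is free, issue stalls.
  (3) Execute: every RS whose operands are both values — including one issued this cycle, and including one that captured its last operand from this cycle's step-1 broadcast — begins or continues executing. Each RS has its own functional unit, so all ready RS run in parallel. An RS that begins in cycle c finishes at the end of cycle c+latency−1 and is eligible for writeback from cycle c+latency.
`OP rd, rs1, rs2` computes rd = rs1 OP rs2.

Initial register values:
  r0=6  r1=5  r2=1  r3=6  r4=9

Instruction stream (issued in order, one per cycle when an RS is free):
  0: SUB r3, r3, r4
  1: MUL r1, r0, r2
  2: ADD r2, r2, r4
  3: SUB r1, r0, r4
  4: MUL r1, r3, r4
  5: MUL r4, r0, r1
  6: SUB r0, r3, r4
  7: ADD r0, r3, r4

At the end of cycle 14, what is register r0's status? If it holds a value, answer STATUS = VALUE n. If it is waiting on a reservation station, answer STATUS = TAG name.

cycle 1: issue SUB r3<-Add1 // r0:6,r1:5,r2:1,r3:Add1,r4:9
cycle 2: issue MUL r1<-Mul1 // r0:6,r1:Mul1,r2:1,r3:Add1,r4:9
cycle 3: CDB Add1=-3; issue ADD r2<-Add1 // r0:6,r1:Mul1,r2:Add1,r3:-3,r4:9
cycle 4: issue SUB r1<-Add2 // r0:6,r1:Add2,r2:Add1,r3:-3,r4:9
cycle 5: CDB Add1=10; issue MUL r1<-Mul2 // r0:6,r1:Mul2,r2:10,r3:-3,r4:9
cycle 6: CDB Add2=-3; stall // r0:6,r1:Mul2,r2:10,r3:-3,r4:9
cycle 7: CDB Mul1=6; issue MUL r4<-Mul1 // r0:6,r1:Mul2,r2:10,r3:-3,r4:Mul1
cycle 8: issue SUB r0<-Add1 // r0:Add1,r1:Mul2,r2:10,r3:-3,r4:Mul1
cycle 9: CDB Mul2=-27; issue ADD r0<-Add2 // r0:Add2,r1:-27,r2:10,r3:-3,r4:Mul1
cycle 10: - // r0:Add2,r1:-27,r2:10,r3:-3,r4:Mul1
cycle 11: - // r0:Add2,r1:-27,r2:10,r3:-3,r4:Mul1
cycle 12: - // r0:Add2,r1:-27,r2:10,r3:-3,r4:Mul1
cycle 13: CDB Mul1=-162 // r0:Add2,r1:-27,r2:10,r3:-3,r4:-162
cycle 14: - // r0:Add2,r1:-27,r2:10,r3:-3,r4:-162

STATUS = TAG Add2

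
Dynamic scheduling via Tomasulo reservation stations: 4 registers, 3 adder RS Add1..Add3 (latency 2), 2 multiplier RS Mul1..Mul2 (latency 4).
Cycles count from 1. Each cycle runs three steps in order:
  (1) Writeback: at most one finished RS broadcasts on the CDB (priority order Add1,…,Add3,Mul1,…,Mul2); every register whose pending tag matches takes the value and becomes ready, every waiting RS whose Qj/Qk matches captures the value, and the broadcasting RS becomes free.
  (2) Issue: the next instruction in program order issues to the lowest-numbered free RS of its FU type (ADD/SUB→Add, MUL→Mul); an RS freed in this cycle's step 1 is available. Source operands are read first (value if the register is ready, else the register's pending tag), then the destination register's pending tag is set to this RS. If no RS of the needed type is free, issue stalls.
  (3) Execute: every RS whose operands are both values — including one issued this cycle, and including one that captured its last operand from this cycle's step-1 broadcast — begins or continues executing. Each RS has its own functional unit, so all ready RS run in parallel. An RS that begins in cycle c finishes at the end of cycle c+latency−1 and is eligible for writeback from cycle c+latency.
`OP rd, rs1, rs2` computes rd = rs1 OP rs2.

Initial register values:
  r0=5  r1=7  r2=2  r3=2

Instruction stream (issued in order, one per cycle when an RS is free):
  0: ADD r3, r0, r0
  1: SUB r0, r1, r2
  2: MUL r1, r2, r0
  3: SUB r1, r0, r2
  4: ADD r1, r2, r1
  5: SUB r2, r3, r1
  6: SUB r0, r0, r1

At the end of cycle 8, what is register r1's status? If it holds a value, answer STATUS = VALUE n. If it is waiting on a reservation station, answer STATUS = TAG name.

  c1: issue ADD r3<-Add1  regs: r0:5,r1:7,r2:2,r3:Add1
  c2: issue SUB r0<-Add2  regs: r0:Add2,r1:7,r2:2,r3:Add1
  c3: CDB Add1=10; issue MUL r1<-Mul1  regs: r0:Add2,r1:Mul1,r2:2,r3:10
  c4: CDB Add2=5; issue SUB r1<-Add1  regs: r0:5,r1:Add1,r2:2,r3:10
  c5: issue ADD r1<-Add2  regs: r0:5,r1:Add2,r2:2,r3:10
  c6: CDB Add1=3; issue SUB r2<-Add1  regs: r0:5,r1:Add2,r2:Add1,r3:10
  c7: issue SUB r0<-Add3  regs: r0:Add3,r1:Add2,r2:Add1,r3:10
  c8: CDB Add2=5  regs: r0:Add3,r1:5,r2:Add1,r3:10

STATUS = VALUE 5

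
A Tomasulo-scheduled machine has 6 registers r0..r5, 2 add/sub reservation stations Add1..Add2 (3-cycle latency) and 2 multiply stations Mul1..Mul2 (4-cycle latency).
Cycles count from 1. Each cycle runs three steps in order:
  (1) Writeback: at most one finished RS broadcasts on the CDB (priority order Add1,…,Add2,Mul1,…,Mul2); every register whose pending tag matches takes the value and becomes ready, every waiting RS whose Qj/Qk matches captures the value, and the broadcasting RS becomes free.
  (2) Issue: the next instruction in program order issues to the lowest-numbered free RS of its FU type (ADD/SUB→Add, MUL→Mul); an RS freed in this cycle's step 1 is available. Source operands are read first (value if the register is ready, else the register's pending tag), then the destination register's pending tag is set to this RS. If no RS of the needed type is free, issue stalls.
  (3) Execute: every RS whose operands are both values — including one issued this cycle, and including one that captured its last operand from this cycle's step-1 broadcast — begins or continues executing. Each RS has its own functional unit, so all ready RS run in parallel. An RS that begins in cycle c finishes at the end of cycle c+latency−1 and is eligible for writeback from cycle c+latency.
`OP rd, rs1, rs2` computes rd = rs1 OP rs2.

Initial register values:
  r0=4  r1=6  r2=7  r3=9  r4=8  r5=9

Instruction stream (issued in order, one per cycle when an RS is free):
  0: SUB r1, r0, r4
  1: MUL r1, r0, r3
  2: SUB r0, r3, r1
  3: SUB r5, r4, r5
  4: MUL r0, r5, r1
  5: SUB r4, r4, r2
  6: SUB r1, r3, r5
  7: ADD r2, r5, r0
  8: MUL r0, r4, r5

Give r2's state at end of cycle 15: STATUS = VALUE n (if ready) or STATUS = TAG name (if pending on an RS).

STATUS = VALUE -37

  c1: issue SUB r1<-Add1  regs: r0:4,r1:Add1,r2:7,r3:9,r4:8,r5:9
  c2: issue MUL r1<-Mul1  regs: r0:4,r1:Mul1,r2:7,r3:9,r4:8,r5:9
  c3: issue SUB r0<-Add2  regs: r0:Add2,r1:Mul1,r2:7,r3:9,r4:8,r5:9
  c4: CDB Add1=-4; issue SUB r5<-Add1  regs: r0:Add2,r1:Mul1,r2:7,r3:9,r4:8,r5:Add1
  c5: issue MUL r0<-Mul2  regs: r0:Mul2,r1:Mul1,r2:7,r3:9,r4:8,r5:Add1
  c6: CDB Mul1=36; stall  regs: r0:Mul2,r1:36,r2:7,r3:9,r4:8,r5:Add1
  c7: CDB Add1=-1; issue SUB r4<-Add1  regs: r0:Mul2,r1:36,r2:7,r3:9,r4:Add1,r5:-1
  c8: stall  regs: r0:Mul2,r1:36,r2:7,r3:9,r4:Add1,r5:-1
  c9: CDB Add2=-27; issue SUB r1<-Add2  regs: r0:Mul2,r1:Add2,r2:7,r3:9,r4:Add1,r5:-1
  c10: CDB Add1=1; issue ADD r2<-Add1  regs: r0:Mul2,r1:Add2,r2:Add1,r3:9,r4:1,r5:-1
  c11: CDB Mul2=-36; issue MUL r0<-Mul1  regs: r0:Mul1,r1:Add2,r2:Add1,r3:9,r4:1,r5:-1
  c12: CDB Add2=10  regs: r0:Mul1,r1:10,r2:Add1,r3:9,r4:1,r5:-1
  c13: -  regs: r0:Mul1,r1:10,r2:Add1,r3:9,r4:1,r5:-1
  c14: CDB Add1=-37  regs: r0:Mul1,r1:10,r2:-37,r3:9,r4:1,r5:-1
  c15: CDB Mul1=-1  regs: r0:-1,r1:10,r2:-37,r3:9,r4:1,r5:-1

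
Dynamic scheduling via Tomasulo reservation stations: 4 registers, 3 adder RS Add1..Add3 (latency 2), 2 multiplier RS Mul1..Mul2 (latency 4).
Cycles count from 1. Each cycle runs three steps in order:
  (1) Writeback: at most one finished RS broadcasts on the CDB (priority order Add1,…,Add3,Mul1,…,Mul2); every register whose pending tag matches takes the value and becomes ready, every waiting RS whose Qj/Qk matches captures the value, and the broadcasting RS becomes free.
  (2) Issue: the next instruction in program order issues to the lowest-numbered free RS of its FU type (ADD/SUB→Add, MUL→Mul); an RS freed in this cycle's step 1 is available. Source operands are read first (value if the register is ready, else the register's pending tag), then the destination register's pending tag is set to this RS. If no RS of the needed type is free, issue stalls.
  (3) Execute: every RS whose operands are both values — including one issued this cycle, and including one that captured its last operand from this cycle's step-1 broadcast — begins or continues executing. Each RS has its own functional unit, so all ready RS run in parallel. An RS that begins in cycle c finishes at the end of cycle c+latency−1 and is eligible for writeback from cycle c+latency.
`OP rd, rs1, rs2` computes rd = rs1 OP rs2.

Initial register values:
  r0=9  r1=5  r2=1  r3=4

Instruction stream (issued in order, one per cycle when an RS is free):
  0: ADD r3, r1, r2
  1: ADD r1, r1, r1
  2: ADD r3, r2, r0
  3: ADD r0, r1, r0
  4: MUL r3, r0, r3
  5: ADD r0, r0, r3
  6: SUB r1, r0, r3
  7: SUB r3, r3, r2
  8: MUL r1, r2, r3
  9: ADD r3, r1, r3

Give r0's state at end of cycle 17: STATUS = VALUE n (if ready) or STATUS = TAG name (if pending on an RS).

cycle 1: issue ADD r3<-Add1 // r0:9,r1:5,r2:1,r3:Add1
cycle 2: issue ADD r1<-Add2 // r0:9,r1:Add2,r2:1,r3:Add1
cycle 3: CDB Add1=6; issue ADD r3<-Add1 // r0:9,r1:Add2,r2:1,r3:Add1
cycle 4: CDB Add2=10; issue ADD r0<-Add2 // r0:Add2,r1:10,r2:1,r3:Add1
cycle 5: CDB Add1=10; issue MUL r3<-Mul1 // r0:Add2,r1:10,r2:1,r3:Mul1
cycle 6: CDB Add2=19; issue ADD r0<-Add1 // r0:Add1,r1:10,r2:1,r3:Mul1
cycle 7: issue SUB r1<-Add2 // r0:Add1,r1:Add2,r2:1,r3:Mul1
cycle 8: issue SUB r3<-Add3 // r0:Add1,r1:Add2,r2:1,r3:Add3
cycle 9: issue MUL r1<-Mul2 // r0:Add1,r1:Mul2,r2:1,r3:Add3
cycle 10: CDB Mul1=190; stall // r0:Add1,r1:Mul2,r2:1,r3:Add3
cycle 11: stall // r0:Add1,r1:Mul2,r2:1,r3:Add3
cycle 12: CDB Add1=209; issue ADD r3<-Add1 // r0:209,r1:Mul2,r2:1,r3:Add1
cycle 13: CDB Add3=189 // r0:209,r1:Mul2,r2:1,r3:Add1
cycle 14: CDB Add2=19 // r0:209,r1:Mul2,r2:1,r3:Add1
cycle 15: - // r0:209,r1:Mul2,r2:1,r3:Add1
cycle 16: - // r0:209,r1:Mul2,r2:1,r3:Add1
cycle 17: CDB Mul2=189 // r0:209,r1:189,r2:1,r3:Add1

STATUS = VALUE 209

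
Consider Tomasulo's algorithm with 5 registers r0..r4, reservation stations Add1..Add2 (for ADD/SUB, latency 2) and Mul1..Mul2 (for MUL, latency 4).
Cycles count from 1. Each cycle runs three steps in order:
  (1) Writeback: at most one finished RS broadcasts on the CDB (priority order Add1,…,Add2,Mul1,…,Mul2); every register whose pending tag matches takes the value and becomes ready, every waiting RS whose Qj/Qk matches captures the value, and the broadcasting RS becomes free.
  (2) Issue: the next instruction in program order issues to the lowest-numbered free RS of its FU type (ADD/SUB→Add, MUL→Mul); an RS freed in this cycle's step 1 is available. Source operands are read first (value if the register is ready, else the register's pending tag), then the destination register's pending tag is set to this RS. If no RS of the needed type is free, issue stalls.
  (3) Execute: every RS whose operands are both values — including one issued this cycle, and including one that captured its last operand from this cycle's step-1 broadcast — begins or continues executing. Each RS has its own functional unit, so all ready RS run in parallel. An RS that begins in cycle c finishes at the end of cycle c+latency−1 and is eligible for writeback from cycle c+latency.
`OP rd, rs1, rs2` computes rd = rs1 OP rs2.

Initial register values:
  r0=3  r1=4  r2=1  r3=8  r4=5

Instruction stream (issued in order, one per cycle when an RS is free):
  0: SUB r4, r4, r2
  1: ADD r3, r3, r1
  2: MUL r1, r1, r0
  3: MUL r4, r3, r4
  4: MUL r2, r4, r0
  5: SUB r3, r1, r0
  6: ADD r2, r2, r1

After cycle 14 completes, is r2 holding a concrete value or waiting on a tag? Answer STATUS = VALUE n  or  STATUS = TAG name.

STATUS = VALUE 156

cycle 1: issue SUB r4<-Add1 // r0:3,r1:4,r2:1,r3:8,r4:Add1
cycle 2: issue ADD r3<-Add2 // r0:3,r1:4,r2:1,r3:Add2,r4:Add1
cycle 3: CDB Add1=4; issue MUL r1<-Mul1 // r0:3,r1:Mul1,r2:1,r3:Add2,r4:4
cycle 4: CDB Add2=12; issue MUL r4<-Mul2 // r0:3,r1:Mul1,r2:1,r3:12,r4:Mul2
cycle 5: stall // r0:3,r1:Mul1,r2:1,r3:12,r4:Mul2
cycle 6: stall // r0:3,r1:Mul1,r2:1,r3:12,r4:Mul2
cycle 7: CDB Mul1=12; issue MUL r2<-Mul1 // r0:3,r1:12,r2:Mul1,r3:12,r4:Mul2
cycle 8: CDB Mul2=48; issue SUB r3<-Add1 // r0:3,r1:12,r2:Mul1,r3:Add1,r4:48
cycle 9: issue ADD r2<-Add2 // r0:3,r1:12,r2:Add2,r3:Add1,r4:48
cycle 10: CDB Add1=9 // r0:3,r1:12,r2:Add2,r3:9,r4:48
cycle 11: - // r0:3,r1:12,r2:Add2,r3:9,r4:48
cycle 12: CDB Mul1=144 // r0:3,r1:12,r2:Add2,r3:9,r4:48
cycle 13: - // r0:3,r1:12,r2:Add2,r3:9,r4:48
cycle 14: CDB Add2=156 // r0:3,r1:12,r2:156,r3:9,r4:48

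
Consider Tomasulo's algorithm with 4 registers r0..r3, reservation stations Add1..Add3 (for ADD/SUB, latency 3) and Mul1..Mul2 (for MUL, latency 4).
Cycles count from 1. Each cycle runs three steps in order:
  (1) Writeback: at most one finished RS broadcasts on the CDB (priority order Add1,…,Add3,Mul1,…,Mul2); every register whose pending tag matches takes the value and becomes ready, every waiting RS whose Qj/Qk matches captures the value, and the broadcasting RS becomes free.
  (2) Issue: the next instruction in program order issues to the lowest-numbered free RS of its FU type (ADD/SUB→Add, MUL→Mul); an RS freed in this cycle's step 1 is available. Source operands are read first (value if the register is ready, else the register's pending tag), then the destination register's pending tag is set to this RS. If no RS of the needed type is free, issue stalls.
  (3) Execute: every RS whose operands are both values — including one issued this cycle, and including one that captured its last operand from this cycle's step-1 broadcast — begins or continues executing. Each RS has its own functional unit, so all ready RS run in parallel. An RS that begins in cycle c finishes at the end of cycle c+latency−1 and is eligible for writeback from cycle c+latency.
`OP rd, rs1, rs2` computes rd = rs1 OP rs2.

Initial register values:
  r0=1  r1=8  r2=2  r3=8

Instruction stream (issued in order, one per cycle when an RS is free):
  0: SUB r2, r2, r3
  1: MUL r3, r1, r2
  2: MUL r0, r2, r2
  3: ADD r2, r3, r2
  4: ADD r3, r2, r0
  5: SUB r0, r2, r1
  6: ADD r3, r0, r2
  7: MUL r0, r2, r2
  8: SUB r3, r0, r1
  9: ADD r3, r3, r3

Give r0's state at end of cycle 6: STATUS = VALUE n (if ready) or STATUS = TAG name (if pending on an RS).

c1: issue SUB r2<-Add1 | r0:1,r1:8,r2:Add1,r3:8
c2: issue MUL r3<-Mul1 | r0:1,r1:8,r2:Add1,r3:Mul1
c3: issue MUL r0<-Mul2 | r0:Mul2,r1:8,r2:Add1,r3:Mul1
c4: CDB Add1=-6; issue ADD r2<-Add1 | r0:Mul2,r1:8,r2:Add1,r3:Mul1
c5: issue ADD r3<-Add2 | r0:Mul2,r1:8,r2:Add1,r3:Add2
c6: issue SUB r0<-Add3 | r0:Add3,r1:8,r2:Add1,r3:Add2

STATUS = TAG Add3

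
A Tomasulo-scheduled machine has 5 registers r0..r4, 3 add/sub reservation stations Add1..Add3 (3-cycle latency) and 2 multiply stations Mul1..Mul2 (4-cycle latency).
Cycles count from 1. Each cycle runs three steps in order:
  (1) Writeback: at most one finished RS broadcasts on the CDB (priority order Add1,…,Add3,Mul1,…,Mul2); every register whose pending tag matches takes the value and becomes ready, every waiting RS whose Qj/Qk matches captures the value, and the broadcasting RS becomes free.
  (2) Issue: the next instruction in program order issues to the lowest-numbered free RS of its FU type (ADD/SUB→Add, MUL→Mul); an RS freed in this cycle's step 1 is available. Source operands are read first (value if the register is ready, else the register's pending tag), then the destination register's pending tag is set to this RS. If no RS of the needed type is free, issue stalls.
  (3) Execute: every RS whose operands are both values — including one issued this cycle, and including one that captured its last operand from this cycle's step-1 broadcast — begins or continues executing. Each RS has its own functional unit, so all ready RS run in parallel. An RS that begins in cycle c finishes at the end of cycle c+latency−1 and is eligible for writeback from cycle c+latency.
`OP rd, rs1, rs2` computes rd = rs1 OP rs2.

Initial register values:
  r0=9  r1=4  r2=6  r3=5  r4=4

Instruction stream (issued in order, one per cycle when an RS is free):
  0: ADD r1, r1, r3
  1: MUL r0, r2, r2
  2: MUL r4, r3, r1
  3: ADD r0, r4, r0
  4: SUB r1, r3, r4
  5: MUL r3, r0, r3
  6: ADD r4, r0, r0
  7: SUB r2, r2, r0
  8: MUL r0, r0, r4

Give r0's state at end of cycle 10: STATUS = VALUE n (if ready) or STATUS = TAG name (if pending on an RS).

c1: issue ADD r1<-Add1 | r0:9,r1:Add1,r2:6,r3:5,r4:4
c2: issue MUL r0<-Mul1 | r0:Mul1,r1:Add1,r2:6,r3:5,r4:4
c3: issue MUL r4<-Mul2 | r0:Mul1,r1:Add1,r2:6,r3:5,r4:Mul2
c4: CDB Add1=9; issue ADD r0<-Add1 | r0:Add1,r1:9,r2:6,r3:5,r4:Mul2
c5: issue SUB r1<-Add2 | r0:Add1,r1:Add2,r2:6,r3:5,r4:Mul2
c6: CDB Mul1=36; issue MUL r3<-Mul1 | r0:Add1,r1:Add2,r2:6,r3:Mul1,r4:Mul2
c7: issue ADD r4<-Add3 | r0:Add1,r1:Add2,r2:6,r3:Mul1,r4:Add3
c8: CDB Mul2=45; stall | r0:Add1,r1:Add2,r2:6,r3:Mul1,r4:Add3
c9: stall | r0:Add1,r1:Add2,r2:6,r3:Mul1,r4:Add3
c10: stall | r0:Add1,r1:Add2,r2:6,r3:Mul1,r4:Add3

STATUS = TAG Add1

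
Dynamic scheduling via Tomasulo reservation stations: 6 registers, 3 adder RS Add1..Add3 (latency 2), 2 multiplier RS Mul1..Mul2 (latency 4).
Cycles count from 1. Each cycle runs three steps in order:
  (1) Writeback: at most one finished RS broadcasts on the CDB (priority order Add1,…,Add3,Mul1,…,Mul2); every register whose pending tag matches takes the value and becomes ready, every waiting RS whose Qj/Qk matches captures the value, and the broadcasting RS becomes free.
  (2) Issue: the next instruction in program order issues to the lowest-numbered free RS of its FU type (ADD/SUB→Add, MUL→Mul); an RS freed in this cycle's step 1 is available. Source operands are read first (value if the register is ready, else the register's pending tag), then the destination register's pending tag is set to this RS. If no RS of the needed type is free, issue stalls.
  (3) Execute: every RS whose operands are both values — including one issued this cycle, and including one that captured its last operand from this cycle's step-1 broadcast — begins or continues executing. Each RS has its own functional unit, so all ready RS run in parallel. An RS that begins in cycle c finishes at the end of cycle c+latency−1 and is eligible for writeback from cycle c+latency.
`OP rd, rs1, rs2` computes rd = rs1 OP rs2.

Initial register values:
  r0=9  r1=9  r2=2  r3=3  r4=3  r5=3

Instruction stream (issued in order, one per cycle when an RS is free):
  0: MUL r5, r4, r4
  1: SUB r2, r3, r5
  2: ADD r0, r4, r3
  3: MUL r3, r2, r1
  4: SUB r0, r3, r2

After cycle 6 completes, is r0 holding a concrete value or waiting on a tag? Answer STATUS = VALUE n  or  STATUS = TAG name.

STATUS = TAG Add2

  c1: issue MUL r5<-Mul1  regs: r0:9,r1:9,r2:2,r3:3,r4:3,r5:Mul1
  c2: issue SUB r2<-Add1  regs: r0:9,r1:9,r2:Add1,r3:3,r4:3,r5:Mul1
  c3: issue ADD r0<-Add2  regs: r0:Add2,r1:9,r2:Add1,r3:3,r4:3,r5:Mul1
  c4: issue MUL r3<-Mul2  regs: r0:Add2,r1:9,r2:Add1,r3:Mul2,r4:3,r5:Mul1
  c5: CDB Add2=6; issue SUB r0<-Add2  regs: r0:Add2,r1:9,r2:Add1,r3:Mul2,r4:3,r5:Mul1
  c6: CDB Mul1=9  regs: r0:Add2,r1:9,r2:Add1,r3:Mul2,r4:3,r5:9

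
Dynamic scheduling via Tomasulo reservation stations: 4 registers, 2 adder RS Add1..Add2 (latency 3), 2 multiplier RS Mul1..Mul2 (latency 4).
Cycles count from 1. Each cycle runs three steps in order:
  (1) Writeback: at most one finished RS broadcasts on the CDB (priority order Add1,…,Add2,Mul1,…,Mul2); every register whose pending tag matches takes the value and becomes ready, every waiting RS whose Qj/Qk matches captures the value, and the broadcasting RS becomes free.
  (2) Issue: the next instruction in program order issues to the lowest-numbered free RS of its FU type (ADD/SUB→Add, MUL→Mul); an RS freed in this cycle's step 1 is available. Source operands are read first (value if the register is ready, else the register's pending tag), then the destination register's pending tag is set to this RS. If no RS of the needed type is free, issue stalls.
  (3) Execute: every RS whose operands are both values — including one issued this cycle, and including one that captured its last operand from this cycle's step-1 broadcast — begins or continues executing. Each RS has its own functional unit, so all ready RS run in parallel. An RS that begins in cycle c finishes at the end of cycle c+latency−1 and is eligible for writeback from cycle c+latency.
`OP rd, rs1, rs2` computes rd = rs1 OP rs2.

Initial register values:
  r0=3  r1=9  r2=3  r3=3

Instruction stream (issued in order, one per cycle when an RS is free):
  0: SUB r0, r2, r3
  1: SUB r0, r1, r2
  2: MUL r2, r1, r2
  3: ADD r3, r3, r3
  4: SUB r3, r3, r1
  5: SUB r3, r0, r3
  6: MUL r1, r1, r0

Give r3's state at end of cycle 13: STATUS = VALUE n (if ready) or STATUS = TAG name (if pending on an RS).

c1: issue SUB r0<-Add1 | r0:Add1,r1:9,r2:3,r3:3
c2: issue SUB r0<-Add2 | r0:Add2,r1:9,r2:3,r3:3
c3: issue MUL r2<-Mul1 | r0:Add2,r1:9,r2:Mul1,r3:3
c4: CDB Add1=0; issue ADD r3<-Add1 | r0:Add2,r1:9,r2:Mul1,r3:Add1
c5: CDB Add2=6; issue SUB r3<-Add2 | r0:6,r1:9,r2:Mul1,r3:Add2
c6: stall | r0:6,r1:9,r2:Mul1,r3:Add2
c7: CDB Add1=6; issue SUB r3<-Add1 | r0:6,r1:9,r2:Mul1,r3:Add1
c8: CDB Mul1=27; issue MUL r1<-Mul1 | r0:6,r1:Mul1,r2:27,r3:Add1
c9: - | r0:6,r1:Mul1,r2:27,r3:Add1
c10: CDB Add2=-3 | r0:6,r1:Mul1,r2:27,r3:Add1
c11: - | r0:6,r1:Mul1,r2:27,r3:Add1
c12: CDB Mul1=54 | r0:6,r1:54,r2:27,r3:Add1
c13: CDB Add1=9 | r0:6,r1:54,r2:27,r3:9

STATUS = VALUE 9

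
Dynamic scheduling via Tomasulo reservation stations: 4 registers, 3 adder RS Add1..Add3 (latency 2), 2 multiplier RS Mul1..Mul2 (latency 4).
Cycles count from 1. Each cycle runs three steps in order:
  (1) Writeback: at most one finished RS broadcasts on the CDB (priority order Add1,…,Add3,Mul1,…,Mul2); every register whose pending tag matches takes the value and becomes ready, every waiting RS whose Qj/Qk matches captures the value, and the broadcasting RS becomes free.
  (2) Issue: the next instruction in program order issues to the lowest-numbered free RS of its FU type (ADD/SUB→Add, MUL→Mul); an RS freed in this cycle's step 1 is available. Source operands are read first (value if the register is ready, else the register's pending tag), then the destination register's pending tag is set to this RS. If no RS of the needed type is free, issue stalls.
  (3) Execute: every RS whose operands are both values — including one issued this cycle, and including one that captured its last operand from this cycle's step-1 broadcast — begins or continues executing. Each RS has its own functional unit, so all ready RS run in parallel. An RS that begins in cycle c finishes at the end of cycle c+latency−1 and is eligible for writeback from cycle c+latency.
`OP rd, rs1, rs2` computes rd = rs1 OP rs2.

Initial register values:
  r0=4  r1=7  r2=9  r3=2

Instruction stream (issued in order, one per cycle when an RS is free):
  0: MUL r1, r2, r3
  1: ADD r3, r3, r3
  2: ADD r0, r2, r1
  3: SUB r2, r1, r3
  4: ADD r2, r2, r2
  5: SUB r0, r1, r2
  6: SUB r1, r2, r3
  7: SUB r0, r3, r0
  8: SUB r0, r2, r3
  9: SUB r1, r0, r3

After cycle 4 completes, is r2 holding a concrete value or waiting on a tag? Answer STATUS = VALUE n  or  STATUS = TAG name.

cycle 1: issue MUL r1<-Mul1 // r0:4,r1:Mul1,r2:9,r3:2
cycle 2: issue ADD r3<-Add1 // r0:4,r1:Mul1,r2:9,r3:Add1
cycle 3: issue ADD r0<-Add2 // r0:Add2,r1:Mul1,r2:9,r3:Add1
cycle 4: CDB Add1=4; issue SUB r2<-Add1 // r0:Add2,r1:Mul1,r2:Add1,r3:4

STATUS = TAG Add1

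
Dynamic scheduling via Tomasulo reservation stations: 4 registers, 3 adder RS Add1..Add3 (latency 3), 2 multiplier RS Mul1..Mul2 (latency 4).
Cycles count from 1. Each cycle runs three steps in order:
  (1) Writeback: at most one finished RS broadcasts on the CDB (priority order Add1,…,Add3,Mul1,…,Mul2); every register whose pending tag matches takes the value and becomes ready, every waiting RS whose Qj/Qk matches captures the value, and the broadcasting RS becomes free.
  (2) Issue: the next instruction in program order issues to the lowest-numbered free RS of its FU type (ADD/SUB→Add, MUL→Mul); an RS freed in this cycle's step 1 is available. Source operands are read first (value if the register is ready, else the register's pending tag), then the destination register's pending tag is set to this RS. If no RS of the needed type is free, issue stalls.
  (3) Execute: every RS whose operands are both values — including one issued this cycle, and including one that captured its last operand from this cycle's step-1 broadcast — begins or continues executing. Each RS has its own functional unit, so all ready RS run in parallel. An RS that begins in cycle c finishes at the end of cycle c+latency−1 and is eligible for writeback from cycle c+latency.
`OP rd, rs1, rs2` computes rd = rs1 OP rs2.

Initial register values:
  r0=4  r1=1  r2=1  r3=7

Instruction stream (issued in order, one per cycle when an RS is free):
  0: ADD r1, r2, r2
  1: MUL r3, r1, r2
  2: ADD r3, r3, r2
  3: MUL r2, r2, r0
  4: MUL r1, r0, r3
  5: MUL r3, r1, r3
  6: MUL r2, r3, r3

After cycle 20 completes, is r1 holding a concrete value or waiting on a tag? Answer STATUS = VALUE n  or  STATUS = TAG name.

  c1: issue ADD r1<-Add1  regs: r0:4,r1:Add1,r2:1,r3:7
  c2: issue MUL r3<-Mul1  regs: r0:4,r1:Add1,r2:1,r3:Mul1
  c3: issue ADD r3<-Add2  regs: r0:4,r1:Add1,r2:1,r3:Add2
  c4: CDB Add1=2; issue MUL r2<-Mul2  regs: r0:4,r1:2,r2:Mul2,r3:Add2
  c5: stall  regs: r0:4,r1:2,r2:Mul2,r3:Add2
  c6: stall  regs: r0:4,r1:2,r2:Mul2,r3:Add2
  c7: stall  regs: r0:4,r1:2,r2:Mul2,r3:Add2
  c8: CDB Mul1=2; issue MUL r1<-Mul1  regs: r0:4,r1:Mul1,r2:Mul2,r3:Add2
  c9: CDB Mul2=4; issue MUL r3<-Mul2  regs: r0:4,r1:Mul1,r2:4,r3:Mul2
  c10: stall  regs: r0:4,r1:Mul1,r2:4,r3:Mul2
  c11: CDB Add2=3; stall  regs: r0:4,r1:Mul1,r2:4,r3:Mul2
  c12: stall  regs: r0:4,r1:Mul1,r2:4,r3:Mul2
  c13: stall  regs: r0:4,r1:Mul1,r2:4,r3:Mul2
  c14: stall  regs: r0:4,r1:Mul1,r2:4,r3:Mul2
  c15: CDB Mul1=12; issue MUL r2<-Mul1  regs: r0:4,r1:12,r2:Mul1,r3:Mul2
  c16: -  regs: r0:4,r1:12,r2:Mul1,r3:Mul2
  c17: -  regs: r0:4,r1:12,r2:Mul1,r3:Mul2
  c18: -  regs: r0:4,r1:12,r2:Mul1,r3:Mul2
  c19: CDB Mul2=36  regs: r0:4,r1:12,r2:Mul1,r3:36
  c20: -  regs: r0:4,r1:12,r2:Mul1,r3:36

STATUS = VALUE 12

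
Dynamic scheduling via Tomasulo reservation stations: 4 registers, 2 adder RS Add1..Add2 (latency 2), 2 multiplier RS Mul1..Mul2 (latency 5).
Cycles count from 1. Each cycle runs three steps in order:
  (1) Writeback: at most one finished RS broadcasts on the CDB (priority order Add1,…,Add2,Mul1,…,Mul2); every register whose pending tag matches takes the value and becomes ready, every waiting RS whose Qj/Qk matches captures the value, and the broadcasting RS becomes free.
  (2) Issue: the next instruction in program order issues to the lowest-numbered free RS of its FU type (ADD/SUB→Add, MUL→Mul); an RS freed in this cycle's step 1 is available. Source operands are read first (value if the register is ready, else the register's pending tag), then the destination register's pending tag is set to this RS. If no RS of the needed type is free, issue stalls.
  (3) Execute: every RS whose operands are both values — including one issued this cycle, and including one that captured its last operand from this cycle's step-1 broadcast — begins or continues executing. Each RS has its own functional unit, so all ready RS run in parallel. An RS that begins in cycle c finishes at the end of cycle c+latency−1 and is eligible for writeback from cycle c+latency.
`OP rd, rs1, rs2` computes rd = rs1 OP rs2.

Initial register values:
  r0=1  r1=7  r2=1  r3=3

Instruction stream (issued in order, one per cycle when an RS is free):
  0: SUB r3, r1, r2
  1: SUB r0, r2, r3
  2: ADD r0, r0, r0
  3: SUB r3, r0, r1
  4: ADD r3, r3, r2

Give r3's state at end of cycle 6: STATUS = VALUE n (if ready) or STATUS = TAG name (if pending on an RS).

c1: issue SUB r3<-Add1 | r0:1,r1:7,r2:1,r3:Add1
c2: issue SUB r0<-Add2 | r0:Add2,r1:7,r2:1,r3:Add1
c3: CDB Add1=6; issue ADD r0<-Add1 | r0:Add1,r1:7,r2:1,r3:6
c4: stall | r0:Add1,r1:7,r2:1,r3:6
c5: CDB Add2=-5; issue SUB r3<-Add2 | r0:Add1,r1:7,r2:1,r3:Add2
c6: stall | r0:Add1,r1:7,r2:1,r3:Add2

STATUS = TAG Add2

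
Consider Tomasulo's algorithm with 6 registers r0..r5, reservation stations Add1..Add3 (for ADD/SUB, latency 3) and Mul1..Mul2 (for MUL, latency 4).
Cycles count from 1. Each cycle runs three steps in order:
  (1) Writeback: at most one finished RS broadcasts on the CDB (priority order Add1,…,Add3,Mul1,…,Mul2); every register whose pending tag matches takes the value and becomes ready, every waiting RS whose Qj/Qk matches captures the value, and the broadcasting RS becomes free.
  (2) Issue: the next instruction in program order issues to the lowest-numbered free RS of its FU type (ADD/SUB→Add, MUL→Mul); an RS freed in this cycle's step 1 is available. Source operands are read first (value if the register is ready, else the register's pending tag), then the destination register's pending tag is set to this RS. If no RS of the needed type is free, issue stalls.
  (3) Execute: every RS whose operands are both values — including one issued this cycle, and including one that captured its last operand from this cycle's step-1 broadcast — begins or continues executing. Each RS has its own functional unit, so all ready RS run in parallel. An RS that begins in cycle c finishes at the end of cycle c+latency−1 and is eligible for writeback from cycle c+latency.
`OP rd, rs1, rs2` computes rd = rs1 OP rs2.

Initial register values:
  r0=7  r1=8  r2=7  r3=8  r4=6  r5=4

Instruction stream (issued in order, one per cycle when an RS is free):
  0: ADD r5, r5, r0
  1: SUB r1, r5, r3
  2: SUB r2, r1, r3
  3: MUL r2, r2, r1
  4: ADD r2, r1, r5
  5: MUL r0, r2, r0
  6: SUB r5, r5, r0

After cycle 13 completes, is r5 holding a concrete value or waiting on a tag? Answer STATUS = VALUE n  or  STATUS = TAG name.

  c1: issue ADD r5<-Add1  regs: r0:7,r1:8,r2:7,r3:8,r4:6,r5:Add1
  c2: issue SUB r1<-Add2  regs: r0:7,r1:Add2,r2:7,r3:8,r4:6,r5:Add1
  c3: issue SUB r2<-Add3  regs: r0:7,r1:Add2,r2:Add3,r3:8,r4:6,r5:Add1
  c4: CDB Add1=11; issue MUL r2<-Mul1  regs: r0:7,r1:Add2,r2:Mul1,r3:8,r4:6,r5:11
  c5: issue ADD r2<-Add1  regs: r0:7,r1:Add2,r2:Add1,r3:8,r4:6,r5:11
  c6: issue MUL r0<-Mul2  regs: r0:Mul2,r1:Add2,r2:Add1,r3:8,r4:6,r5:11
  c7: CDB Add2=3; issue SUB r5<-Add2  regs: r0:Mul2,r1:3,r2:Add1,r3:8,r4:6,r5:Add2
  c8: -  regs: r0:Mul2,r1:3,r2:Add1,r3:8,r4:6,r5:Add2
  c9: -  regs: r0:Mul2,r1:3,r2:Add1,r3:8,r4:6,r5:Add2
  c10: CDB Add1=14  regs: r0:Mul2,r1:3,r2:14,r3:8,r4:6,r5:Add2
  c11: CDB Add3=-5  regs: r0:Mul2,r1:3,r2:14,r3:8,r4:6,r5:Add2
  c12: -  regs: r0:Mul2,r1:3,r2:14,r3:8,r4:6,r5:Add2
  c13: -  regs: r0:Mul2,r1:3,r2:14,r3:8,r4:6,r5:Add2

STATUS = TAG Add2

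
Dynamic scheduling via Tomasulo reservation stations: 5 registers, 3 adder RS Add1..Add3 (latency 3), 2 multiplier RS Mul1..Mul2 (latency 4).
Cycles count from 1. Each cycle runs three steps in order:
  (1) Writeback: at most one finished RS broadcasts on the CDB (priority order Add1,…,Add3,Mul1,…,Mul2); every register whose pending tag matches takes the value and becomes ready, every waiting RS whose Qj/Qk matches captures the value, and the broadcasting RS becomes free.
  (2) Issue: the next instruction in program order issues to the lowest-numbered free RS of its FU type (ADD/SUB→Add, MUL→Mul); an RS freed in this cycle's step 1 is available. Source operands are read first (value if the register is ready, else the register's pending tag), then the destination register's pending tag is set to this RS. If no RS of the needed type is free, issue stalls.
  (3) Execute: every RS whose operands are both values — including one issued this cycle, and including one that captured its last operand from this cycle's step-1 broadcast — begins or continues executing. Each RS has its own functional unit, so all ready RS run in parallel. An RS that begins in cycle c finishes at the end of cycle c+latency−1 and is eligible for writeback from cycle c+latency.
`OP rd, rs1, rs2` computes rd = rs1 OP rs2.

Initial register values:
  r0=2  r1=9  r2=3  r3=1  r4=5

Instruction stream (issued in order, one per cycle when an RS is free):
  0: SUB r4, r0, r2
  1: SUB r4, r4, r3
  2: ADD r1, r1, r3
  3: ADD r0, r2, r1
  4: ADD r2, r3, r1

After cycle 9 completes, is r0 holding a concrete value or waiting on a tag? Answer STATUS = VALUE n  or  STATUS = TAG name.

STATUS = VALUE 13

  c1: issue SUB r4<-Add1  regs: r0:2,r1:9,r2:3,r3:1,r4:Add1
  c2: issue SUB r4<-Add2  regs: r0:2,r1:9,r2:3,r3:1,r4:Add2
  c3: issue ADD r1<-Add3  regs: r0:2,r1:Add3,r2:3,r3:1,r4:Add2
  c4: CDB Add1=-1; issue ADD r0<-Add1  regs: r0:Add1,r1:Add3,r2:3,r3:1,r4:Add2
  c5: stall  regs: r0:Add1,r1:Add3,r2:3,r3:1,r4:Add2
  c6: CDB Add3=10; issue ADD r2<-Add3  regs: r0:Add1,r1:10,r2:Add3,r3:1,r4:Add2
  c7: CDB Add2=-2  regs: r0:Add1,r1:10,r2:Add3,r3:1,r4:-2
  c8: -  regs: r0:Add1,r1:10,r2:Add3,r3:1,r4:-2
  c9: CDB Add1=13  regs: r0:13,r1:10,r2:Add3,r3:1,r4:-2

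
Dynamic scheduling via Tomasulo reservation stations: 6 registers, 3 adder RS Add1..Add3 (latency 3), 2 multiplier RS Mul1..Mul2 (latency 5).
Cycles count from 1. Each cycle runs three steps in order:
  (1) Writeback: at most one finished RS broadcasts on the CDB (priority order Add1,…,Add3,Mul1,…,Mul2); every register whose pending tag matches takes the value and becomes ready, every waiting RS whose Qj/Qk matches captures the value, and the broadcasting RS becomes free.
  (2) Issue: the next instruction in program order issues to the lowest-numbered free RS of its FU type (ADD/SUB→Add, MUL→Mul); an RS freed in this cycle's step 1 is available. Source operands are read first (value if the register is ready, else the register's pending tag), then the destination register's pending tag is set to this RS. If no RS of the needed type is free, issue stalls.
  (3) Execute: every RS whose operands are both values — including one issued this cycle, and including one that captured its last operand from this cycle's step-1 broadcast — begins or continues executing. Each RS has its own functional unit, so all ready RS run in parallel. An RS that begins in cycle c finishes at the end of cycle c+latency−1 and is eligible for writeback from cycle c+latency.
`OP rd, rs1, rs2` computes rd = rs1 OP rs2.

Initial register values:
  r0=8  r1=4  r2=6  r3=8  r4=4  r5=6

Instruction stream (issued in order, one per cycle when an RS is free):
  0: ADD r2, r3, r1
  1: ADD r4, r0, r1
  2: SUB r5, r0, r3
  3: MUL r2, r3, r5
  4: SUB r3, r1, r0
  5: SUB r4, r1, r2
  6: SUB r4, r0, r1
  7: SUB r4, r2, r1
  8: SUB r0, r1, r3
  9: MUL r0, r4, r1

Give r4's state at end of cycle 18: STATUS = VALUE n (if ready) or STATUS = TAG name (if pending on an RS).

STATUS = VALUE -4

cycle 1: issue ADD r2<-Add1 // r0:8,r1:4,r2:Add1,r3:8,r4:4,r5:6
cycle 2: issue ADD r4<-Add2 // r0:8,r1:4,r2:Add1,r3:8,r4:Add2,r5:6
cycle 3: issue SUB r5<-Add3 // r0:8,r1:4,r2:Add1,r3:8,r4:Add2,r5:Add3
cycle 4: CDB Add1=12; issue MUL r2<-Mul1 // r0:8,r1:4,r2:Mul1,r3:8,r4:Add2,r5:Add3
cycle 5: CDB Add2=12; issue SUB r3<-Add1 // r0:8,r1:4,r2:Mul1,r3:Add1,r4:12,r5:Add3
cycle 6: CDB Add3=0; issue SUB r4<-Add2 // r0:8,r1:4,r2:Mul1,r3:Add1,r4:Add2,r5:0
cycle 7: issue SUB r4<-Add3 // r0:8,r1:4,r2:Mul1,r3:Add1,r4:Add3,r5:0
cycle 8: CDB Add1=-4; issue SUB r4<-Add1 // r0:8,r1:4,r2:Mul1,r3:-4,r4:Add1,r5:0
cycle 9: stall // r0:8,r1:4,r2:Mul1,r3:-4,r4:Add1,r5:0
cycle 10: CDB Add3=4; issue SUB r0<-Add3 // r0:Add3,r1:4,r2:Mul1,r3:-4,r4:Add1,r5:0
cycle 11: CDB Mul1=0; issue MUL r0<-Mul1 // r0:Mul1,r1:4,r2:0,r3:-4,r4:Add1,r5:0
cycle 12: - // r0:Mul1,r1:4,r2:0,r3:-4,r4:Add1,r5:0
cycle 13: CDB Add3=8 // r0:Mul1,r1:4,r2:0,r3:-4,r4:Add1,r5:0
cycle 14: CDB Add1=-4 // r0:Mul1,r1:4,r2:0,r3:-4,r4:-4,r5:0
cycle 15: CDB Add2=4 // r0:Mul1,r1:4,r2:0,r3:-4,r4:-4,r5:0
cycle 16: - // r0:Mul1,r1:4,r2:0,r3:-4,r4:-4,r5:0
cycle 17: - // r0:Mul1,r1:4,r2:0,r3:-4,r4:-4,r5:0
cycle 18: - // r0:Mul1,r1:4,r2:0,r3:-4,r4:-4,r5:0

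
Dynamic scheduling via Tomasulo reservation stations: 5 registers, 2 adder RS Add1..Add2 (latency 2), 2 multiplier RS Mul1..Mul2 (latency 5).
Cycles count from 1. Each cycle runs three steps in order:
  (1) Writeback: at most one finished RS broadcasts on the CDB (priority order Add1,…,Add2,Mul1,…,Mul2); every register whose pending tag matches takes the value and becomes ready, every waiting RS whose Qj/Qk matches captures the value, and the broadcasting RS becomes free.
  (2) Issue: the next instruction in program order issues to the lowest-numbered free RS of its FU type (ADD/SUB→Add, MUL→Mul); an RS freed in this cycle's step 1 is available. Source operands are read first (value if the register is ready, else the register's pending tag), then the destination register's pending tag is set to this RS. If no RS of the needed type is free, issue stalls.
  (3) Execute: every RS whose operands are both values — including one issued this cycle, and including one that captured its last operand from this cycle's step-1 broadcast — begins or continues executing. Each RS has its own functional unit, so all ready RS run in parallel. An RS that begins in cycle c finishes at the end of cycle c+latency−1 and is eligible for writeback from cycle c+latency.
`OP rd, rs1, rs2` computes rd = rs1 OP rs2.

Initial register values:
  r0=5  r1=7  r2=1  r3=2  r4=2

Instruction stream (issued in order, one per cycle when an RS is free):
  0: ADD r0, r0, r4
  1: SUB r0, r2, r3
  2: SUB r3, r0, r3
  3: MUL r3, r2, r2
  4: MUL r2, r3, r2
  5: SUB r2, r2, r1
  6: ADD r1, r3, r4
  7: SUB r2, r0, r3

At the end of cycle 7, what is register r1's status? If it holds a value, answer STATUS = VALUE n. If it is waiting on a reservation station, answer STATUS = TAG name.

c1: issue ADD r0<-Add1 | r0:Add1,r1:7,r2:1,r3:2,r4:2
c2: issue SUB r0<-Add2 | r0:Add2,r1:7,r2:1,r3:2,r4:2
c3: CDB Add1=7; issue SUB r3<-Add1 | r0:Add2,r1:7,r2:1,r3:Add1,r4:2
c4: CDB Add2=-1; issue MUL r3<-Mul1 | r0:-1,r1:7,r2:1,r3:Mul1,r4:2
c5: issue MUL r2<-Mul2 | r0:-1,r1:7,r2:Mul2,r3:Mul1,r4:2
c6: CDB Add1=-3; issue SUB r2<-Add1 | r0:-1,r1:7,r2:Add1,r3:Mul1,r4:2
c7: issue ADD r1<-Add2 | r0:-1,r1:Add2,r2:Add1,r3:Mul1,r4:2

STATUS = TAG Add2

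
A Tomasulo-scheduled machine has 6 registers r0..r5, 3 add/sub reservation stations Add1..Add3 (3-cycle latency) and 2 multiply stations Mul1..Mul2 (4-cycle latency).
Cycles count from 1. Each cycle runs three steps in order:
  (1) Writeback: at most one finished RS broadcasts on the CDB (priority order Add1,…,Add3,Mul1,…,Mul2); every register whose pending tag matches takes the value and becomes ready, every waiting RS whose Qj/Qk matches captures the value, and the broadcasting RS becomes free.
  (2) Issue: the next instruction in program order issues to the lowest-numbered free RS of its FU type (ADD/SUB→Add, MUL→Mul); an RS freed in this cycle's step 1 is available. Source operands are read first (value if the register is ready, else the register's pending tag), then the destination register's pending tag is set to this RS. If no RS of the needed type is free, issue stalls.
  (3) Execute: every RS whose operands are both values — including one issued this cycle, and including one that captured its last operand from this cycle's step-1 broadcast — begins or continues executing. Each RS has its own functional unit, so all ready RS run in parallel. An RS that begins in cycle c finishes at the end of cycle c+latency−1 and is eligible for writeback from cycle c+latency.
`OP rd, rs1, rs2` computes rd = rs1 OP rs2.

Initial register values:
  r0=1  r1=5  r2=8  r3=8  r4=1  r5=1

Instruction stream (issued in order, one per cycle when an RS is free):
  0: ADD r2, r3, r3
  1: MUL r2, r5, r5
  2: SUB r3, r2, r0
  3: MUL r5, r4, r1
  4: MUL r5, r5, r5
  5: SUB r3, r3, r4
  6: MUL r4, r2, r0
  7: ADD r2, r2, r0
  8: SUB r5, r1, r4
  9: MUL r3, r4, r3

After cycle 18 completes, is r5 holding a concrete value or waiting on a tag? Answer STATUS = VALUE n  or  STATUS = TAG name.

  c1: issue ADD r2<-Add1  regs: r0:1,r1:5,r2:Add1,r3:8,r4:1,r5:1
  c2: issue MUL r2<-Mul1  regs: r0:1,r1:5,r2:Mul1,r3:8,r4:1,r5:1
  c3: issue SUB r3<-Add2  regs: r0:1,r1:5,r2:Mul1,r3:Add2,r4:1,r5:1
  c4: CDB Add1=16; issue MUL r5<-Mul2  regs: r0:1,r1:5,r2:Mul1,r3:Add2,r4:1,r5:Mul2
  c5: stall  regs: r0:1,r1:5,r2:Mul1,r3:Add2,r4:1,r5:Mul2
  c6: CDB Mul1=1; issue MUL r5<-Mul1  regs: r0:1,r1:5,r2:1,r3:Add2,r4:1,r5:Mul1
  c7: issue SUB r3<-Add1  regs: r0:1,r1:5,r2:1,r3:Add1,r4:1,r5:Mul1
  c8: CDB Mul2=5; issue MUL r4<-Mul2  regs: r0:1,r1:5,r2:1,r3:Add1,r4:Mul2,r5:Mul1
  c9: CDB Add2=0; issue ADD r2<-Add2  regs: r0:1,r1:5,r2:Add2,r3:Add1,r4:Mul2,r5:Mul1
  c10: issue SUB r5<-Add3  regs: r0:1,r1:5,r2:Add2,r3:Add1,r4:Mul2,r5:Add3
  c11: stall  regs: r0:1,r1:5,r2:Add2,r3:Add1,r4:Mul2,r5:Add3
  c12: CDB Add1=-1; stall  regs: r0:1,r1:5,r2:Add2,r3:-1,r4:Mul2,r5:Add3
  c13: CDB Add2=2; stall  regs: r0:1,r1:5,r2:2,r3:-1,r4:Mul2,r5:Add3
  c14: CDB Mul1=25; issue MUL r3<-Mul1  regs: r0:1,r1:5,r2:2,r3:Mul1,r4:Mul2,r5:Add3
  c15: CDB Mul2=1  regs: r0:1,r1:5,r2:2,r3:Mul1,r4:1,r5:Add3
  c16: -  regs: r0:1,r1:5,r2:2,r3:Mul1,r4:1,r5:Add3
  c17: -  regs: r0:1,r1:5,r2:2,r3:Mul1,r4:1,r5:Add3
  c18: CDB Add3=4  regs: r0:1,r1:5,r2:2,r3:Mul1,r4:1,r5:4

STATUS = VALUE 4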